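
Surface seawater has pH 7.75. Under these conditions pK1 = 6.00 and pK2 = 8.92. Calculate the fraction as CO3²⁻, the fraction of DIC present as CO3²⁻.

α₂ = 1 / (1 + [H⁺]/K2 + [H⁺]²/(K1K2)) = 1 / (1 + 10^+1.17 + 10^-0.58)
   = 1 / (1 + 14.791 + 0.26303) = 1/16.054 = 0.06229

α₂ = 0.0623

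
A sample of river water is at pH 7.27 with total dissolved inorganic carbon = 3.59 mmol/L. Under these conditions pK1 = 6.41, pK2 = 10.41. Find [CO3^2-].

[CO3²⁻] = 2.28 μmol/L

α₂ = 1 / (1 + [H⁺]/K2 + [H⁺]²/(K1K2)) = 1 / (1 + 10^+3.14 + 10^+2.28)
   = 1 / (1 + 1380.4 + 190.55) = 1/1571.9 = 0.0006362
[CO3²⁻] = α₂ × DIC = 0.0006362 × 3.59 = 0.00228 mmol/L = 2.28 μmol/L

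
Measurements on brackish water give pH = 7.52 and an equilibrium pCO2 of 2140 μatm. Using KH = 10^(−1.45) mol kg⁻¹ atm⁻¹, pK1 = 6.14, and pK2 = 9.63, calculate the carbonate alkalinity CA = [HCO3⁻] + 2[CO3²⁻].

CA = 1.85 mmol/kg

[CO2*] = KH · pCO2 = 10^(−1.45) × 2140×10^-6 = 7.593×10^-5 mol/kg
α₀ = 1/(1 + K1/[H⁺] + K1K2/[H⁺]²) = 1/(1 + 10^+1.38 + 10^-0.73) = 0.03972
DIC = [CO2*]/α₀ = 7.593×10^-5 / 0.03972 = 1.912 mmol/kg
CA = (α₁ + 2α₂)·DIC = (0.9529 + 2×0.007397) × 1.912 = 1.85 mmol/kg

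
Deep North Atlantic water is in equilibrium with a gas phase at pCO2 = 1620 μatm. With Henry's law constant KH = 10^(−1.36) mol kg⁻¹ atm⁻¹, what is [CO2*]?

KH = 10^(−1.36) = 4.365×10^-2 mol kg⁻¹ atm⁻¹
[CO2*] = KH · pCO2 = 4.365×10^-2 × 1620×10^-6 atm = 7.07×10^-5 mol/kg

[CO2*] = 70.7 μmol/kg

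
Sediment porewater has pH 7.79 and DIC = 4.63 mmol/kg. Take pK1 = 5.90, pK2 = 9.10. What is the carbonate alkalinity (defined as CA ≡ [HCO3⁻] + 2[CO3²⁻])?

CA = 4.79 mmol/kg

CA = [HCO3⁻] + 2[CO3²⁻] = (α₁ + 2α₂)·DIC
At pH 7.79: [H⁺]/K1 = 10^-1.89 = 0.012882, K2/[H⁺] = 10^-1.31 = 0.048978
α₁ = 1/(1 + 0.012882 + 0.048978) = 1/1.0619 = 0.9417; α₂ = α₁·K2/[H⁺] = 0.04612
α₁ + 2α₂ = 1.0340
CA = 1.0340 × 4.63 = 4.79 mmol/kg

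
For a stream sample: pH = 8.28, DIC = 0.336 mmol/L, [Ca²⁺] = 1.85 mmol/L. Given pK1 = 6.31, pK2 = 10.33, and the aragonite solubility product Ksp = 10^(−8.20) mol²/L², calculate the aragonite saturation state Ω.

α₂ = 1 / (1 + [H⁺]/K2 + [H⁺]²/(K1K2)) = 1 / (1 + 10^+2.05 + 10^+0.08)
   = 1 / (1 + 112.20 + 1.2023) = 1/114.40 = 0.008741
[CO3²⁻] = α₂ × DIC = 0.008741 × 0.336 = 0.002937 mmol/L = 2.937 μmol/L
Ksp = 10^(−8.20) = 6.310×10^-9
Ω = [Ca²⁺][CO3²⁻]/Ksp = (1.85×10^-3)(2.937×10^-6) / 6.310×10^-9 = 0.861

Ω = 0.861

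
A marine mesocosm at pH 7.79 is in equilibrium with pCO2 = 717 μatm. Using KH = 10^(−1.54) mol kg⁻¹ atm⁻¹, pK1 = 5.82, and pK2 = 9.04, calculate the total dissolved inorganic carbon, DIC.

[CO2*] = KH · pCO2 = 10^(−1.54) × 717×10^-6 = 2.068×10^-5 mol/kg
α₀ = 1/(1 + K1/[H⁺] + K1K2/[H⁺]²) = 1/(1 + 10^+1.97 + 10^+0.72) = 0.01004
DIC = [CO2*]/α₀ = 2.068×10^-5 / 0.01004 = 2.06 mmol/kg

DIC = 2.06 mmol/kg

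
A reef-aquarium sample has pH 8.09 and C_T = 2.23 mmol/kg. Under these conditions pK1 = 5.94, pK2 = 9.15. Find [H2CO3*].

[CO2*] = 14.4 μmol/kg

α₀ = 1 / (1 + K1/[H⁺] + K1K2/[H⁺]²) = 1 / (1 + 10^+2.15 + 10^+1.09)
   = 1 / (1 + 141.25 + 12.303) = 1/154.56 = 0.006470
[CO2*] = α₀ × DIC = 0.006470 × 2.23 = 0.0144 mmol/kg = 14.4 μmol/kg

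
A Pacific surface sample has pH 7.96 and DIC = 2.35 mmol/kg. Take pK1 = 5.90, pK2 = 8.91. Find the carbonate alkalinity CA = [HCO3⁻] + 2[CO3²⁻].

CA = 2.57 mmol/kg

CA = [HCO3⁻] + 2[CO3²⁻] = (α₁ + 2α₂)·DIC
At pH 7.96: [H⁺]/K1 = 10^-2.06 = 0.0087096, K2/[H⁺] = 10^-0.95 = 0.11220
α₁ = 1/(1 + 0.0087096 + 0.11220) = 1/1.1209 = 0.8921; α₂ = α₁·K2/[H⁺] = 0.1001
α₁ + 2α₂ = 1.0923
CA = 1.0923 × 2.35 = 2.57 mmol/kg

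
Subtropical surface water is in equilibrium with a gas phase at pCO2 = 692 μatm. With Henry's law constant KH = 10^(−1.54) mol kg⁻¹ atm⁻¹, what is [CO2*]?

KH = 10^(−1.54) = 2.884×10^-2 mol kg⁻¹ atm⁻¹
[CO2*] = KH · pCO2 = 2.884×10^-2 × 692×10^-6 atm = 2.00×10^-5 mol/kg

[CO2*] = 20.0 μmol/kg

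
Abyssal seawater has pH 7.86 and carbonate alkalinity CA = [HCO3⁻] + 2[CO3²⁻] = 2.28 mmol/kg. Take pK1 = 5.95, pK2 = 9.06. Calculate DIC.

DIC = 2.18 mmol/kg

CA = [HCO3⁻] + 2[CO3²⁻] = (α₁ + 2α₂)·DIC
At pH 7.86: [H⁺]/K1 = 10^-1.91 = 0.012303, K2/[H⁺] = 10^-1.20 = 0.063096
α₁ = 1/(1 + 0.012303 + 0.063096) = 1/1.0754 = 0.9299; α₂ = α₁·K2/[H⁺] = 0.05867
α₁ + 2α₂ = 1.0472
DIC = CA / (α₁ + 2α₂) = 2.28 / 1.0472 = 2.18 mmol/kg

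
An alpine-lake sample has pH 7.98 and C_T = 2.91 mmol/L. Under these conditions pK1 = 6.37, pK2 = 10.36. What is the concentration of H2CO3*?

α₀ = 1 / (1 + K1/[H⁺] + K1K2/[H⁺]²) = 1 / (1 + 10^+1.61 + 10^-0.77)
   = 1 / (1 + 40.738 + 0.16982) = 1/41.908 = 0.02386
[CO2*] = α₀ × DIC = 0.02386 × 2.91 = 0.0694 mmol/L

[CO2*] = 0.0694 mmol/L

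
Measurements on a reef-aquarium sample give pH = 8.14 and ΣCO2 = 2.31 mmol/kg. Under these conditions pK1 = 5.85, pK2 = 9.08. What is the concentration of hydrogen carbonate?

α₁ = 1 / (1 + [H⁺]/K1 + K2/[H⁺]) = 1 / (1 + 10^-2.29 + 10^-0.94)
   = 1 / (1 + 0.0051286 + 0.11482) = 1/1.1199 = 0.8929
[HCO3⁻] = α₁ × DIC = 0.8929 × 2.31 = 2.06 mmol/kg

[HCO3⁻] = 2.06 mmol/kg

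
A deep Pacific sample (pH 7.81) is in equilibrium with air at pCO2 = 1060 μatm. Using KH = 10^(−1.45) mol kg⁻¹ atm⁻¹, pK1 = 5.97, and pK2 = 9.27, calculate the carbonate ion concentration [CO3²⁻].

[CO2*] = KH · pCO2 = 10^(−1.45) × 1060×10^-6 = 3.761×10^-5 mol/kg
α₀ = 1/(1 + K1/[H⁺] + K1K2/[H⁺]²) = 1/(1 + 10^+1.84 + 10^+0.38) = 0.01378
DIC = [CO2*]/α₀ = 3.761×10^-5 / 0.01378 = 2.730 mmol/kg
[CO3²⁻] = α₂·DIC; α₂ = 0.03305, so [CO3²⁻] = 0.03305 × 2.730 = 0.0902 mmol/kg

[CO3²⁻] = 0.0902 mmol/kg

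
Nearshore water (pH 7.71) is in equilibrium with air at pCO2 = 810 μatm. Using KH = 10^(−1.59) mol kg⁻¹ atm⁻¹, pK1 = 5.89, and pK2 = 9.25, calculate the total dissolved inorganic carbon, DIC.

DIC = 1.44 mmol/kg

[CO2*] = KH · pCO2 = 10^(−1.59) × 810×10^-6 = 2.082×10^-5 mol/kg
α₀ = 1/(1 + K1/[H⁺] + K1K2/[H⁺]²) = 1/(1 + 10^+1.82 + 10^+0.28) = 0.01450
DIC = [CO2*]/α₀ = 2.082×10^-5 / 0.01450 = 1.44 mmol/kg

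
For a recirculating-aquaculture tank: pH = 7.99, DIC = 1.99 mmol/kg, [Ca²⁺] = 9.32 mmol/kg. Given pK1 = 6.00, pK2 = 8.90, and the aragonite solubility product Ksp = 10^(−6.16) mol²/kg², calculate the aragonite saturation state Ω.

α₂ = 1 / (1 + [H⁺]/K2 + [H⁺]²/(K1K2)) = 1 / (1 + 10^+0.91 + 10^-1.08)
   = 1 / (1 + 8.1283 + 0.083176) = 1/9.2115 = 0.1086
[CO3²⁻] = α₂ × DIC = 0.1086 × 1.99 = 0.2160 mmol/kg
Ksp = 10^(−6.16) = 6.918×10^-7
Ω = [Ca²⁺][CO3²⁻]/Ksp = (9.32×10^-3)(2.160×10^-4) / 6.918×10^-7 = 2.91

Ω = 2.91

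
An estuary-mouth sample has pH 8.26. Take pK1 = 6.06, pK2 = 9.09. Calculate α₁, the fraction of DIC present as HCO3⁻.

α₁ = 1 / (1 + [H⁺]/K1 + K2/[H⁺]) = 1 / (1 + 10^-2.20 + 10^-0.83)
   = 1 / (1 + 0.0063096 + 0.14791) = 1/1.1542 = 0.8664

α₁ = 0.866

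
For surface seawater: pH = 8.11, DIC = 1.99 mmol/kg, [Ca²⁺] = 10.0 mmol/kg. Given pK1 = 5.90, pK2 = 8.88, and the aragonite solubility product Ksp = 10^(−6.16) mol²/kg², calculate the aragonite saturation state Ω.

α₂ = 1 / (1 + [H⁺]/K2 + [H⁺]²/(K1K2)) = 1 / (1 + 10^+0.77 + 10^-1.44)
   = 1 / (1 + 5.8884 + 0.036308) = 1/6.9247 = 0.1444
[CO3²⁻] = α₂ × DIC = 0.1444 × 1.99 = 0.2874 mmol/kg
Ksp = 10^(−6.16) = 6.918×10^-7
Ω = [Ca²⁺][CO3²⁻]/Ksp = (10.0×10^-3)(2.874×10^-4) / 6.918×10^-7 = 4.15

Ω = 4.15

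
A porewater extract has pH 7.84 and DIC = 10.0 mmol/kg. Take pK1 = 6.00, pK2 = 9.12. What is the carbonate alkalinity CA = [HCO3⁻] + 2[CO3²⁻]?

CA = 10.4 mmol/kg

CA = [HCO3⁻] + 2[CO3²⁻] = (α₁ + 2α₂)·DIC
At pH 7.84: [H⁺]/K1 = 10^-1.84 = 0.014454, K2/[H⁺] = 10^-1.28 = 0.052481
α₁ = 1/(1 + 0.014454 + 0.052481) = 1/1.0669 = 0.9373; α₂ = α₁·K2/[H⁺] = 0.04919
α₁ + 2α₂ = 1.0356
CA = 1.0356 × 10.0 = 10.4 mmol/kg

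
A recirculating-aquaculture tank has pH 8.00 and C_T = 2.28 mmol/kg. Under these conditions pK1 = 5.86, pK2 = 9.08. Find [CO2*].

α₀ = 1 / (1 + K1/[H⁺] + K1K2/[H⁺]²) = 1 / (1 + 10^+2.14 + 10^+1.06)
   = 1 / (1 + 138.04 + 11.482) = 1/150.52 = 0.006644
[CO2*] = α₀ × DIC = 0.006644 × 2.28 = 0.0151 mmol/kg = 15.1 μmol/kg

[CO2*] = 15.1 μmol/kg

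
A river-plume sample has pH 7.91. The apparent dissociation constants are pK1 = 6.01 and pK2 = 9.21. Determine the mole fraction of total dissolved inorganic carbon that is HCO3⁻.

α₁ = 1 / (1 + [H⁺]/K1 + K2/[H⁺]) = 1 / (1 + 10^-1.90 + 10^-1.30)
   = 1 / (1 + 0.012589 + 0.050119) = 1/1.0627 = 0.9410

α₁ = 0.941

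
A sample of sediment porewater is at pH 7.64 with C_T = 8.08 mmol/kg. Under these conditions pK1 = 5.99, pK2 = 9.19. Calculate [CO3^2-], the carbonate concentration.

[CO3²⁻] = 0.217 mmol/kg

α₂ = 1 / (1 + [H⁺]/K2 + [H⁺]²/(K1K2)) = 1 / (1 + 10^+1.55 + 10^-0.10)
   = 1 / (1 + 35.481 + 0.79433) = 1/37.276 = 0.02683
[CO3²⁻] = α₂ × DIC = 0.02683 × 8.08 = 0.217 mmol/kg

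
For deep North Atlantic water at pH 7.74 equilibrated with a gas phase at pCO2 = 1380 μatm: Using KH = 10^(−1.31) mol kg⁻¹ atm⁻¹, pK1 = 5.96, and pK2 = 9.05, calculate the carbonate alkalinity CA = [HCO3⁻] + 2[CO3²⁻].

[CO2*] = KH · pCO2 = 10^(−1.31) × 1380×10^-6 = 6.759×10^-5 mol/kg
α₀ = 1/(1 + K1/[H⁺] + K1K2/[H⁺]²) = 1/(1 + 10^+1.78 + 10^+0.47) = 0.01557
DIC = [CO2*]/α₀ = 6.759×10^-5 / 0.01557 = 4.340 mmol/kg
CA = (α₁ + 2α₂)·DIC = (0.9385 + 2×0.04596) × 4.340 = 4.47 mmol/kg

CA = 4.47 mmol/kg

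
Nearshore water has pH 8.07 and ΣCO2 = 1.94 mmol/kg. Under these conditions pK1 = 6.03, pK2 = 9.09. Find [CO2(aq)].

α₀ = 1 / (1 + K1/[H⁺] + K1K2/[H⁺]²) = 1 / (1 + 10^+2.04 + 10^+1.02)
   = 1 / (1 + 109.65 + 10.471) = 1/121.12 = 0.008256
[CO2*] = α₀ × DIC = 0.008256 × 1.94 = 0.0160 mmol/kg = 16.0 μmol/kg

[CO2*] = 16.0 μmol/kg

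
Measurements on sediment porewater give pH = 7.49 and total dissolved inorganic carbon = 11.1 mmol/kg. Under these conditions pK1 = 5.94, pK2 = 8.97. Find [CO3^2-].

[CO3²⁻] = 0.346 mmol/kg

α₂ = 1 / (1 + [H⁺]/K2 + [H⁺]²/(K1K2)) = 1 / (1 + 10^+1.48 + 10^-0.07)
   = 1 / (1 + 30.200 + 0.85114) = 1/32.051 = 0.03120
[CO3²⁻] = α₂ × DIC = 0.03120 × 11.1 = 0.346 mmol/kg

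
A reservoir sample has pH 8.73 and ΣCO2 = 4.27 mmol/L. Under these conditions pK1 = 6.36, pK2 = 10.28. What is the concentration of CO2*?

[CO2*] = 17.6 μmol/L

α₀ = 1 / (1 + K1/[H⁺] + K1K2/[H⁺]²) = 1 / (1 + 10^+2.37 + 10^+0.82)
   = 1 / (1 + 234.42 + 6.6069) = 1/242.03 = 0.004132
[CO2*] = α₀ × DIC = 0.004132 × 4.27 = 0.0176 mmol/L = 17.6 μmol/L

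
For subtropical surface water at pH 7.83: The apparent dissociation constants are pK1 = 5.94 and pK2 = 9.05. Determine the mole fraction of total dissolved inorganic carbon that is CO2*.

α₀ = 1 / (1 + K1/[H⁺] + K1K2/[H⁺]²) = 1 / (1 + 10^+1.89 + 10^+0.67)
   = 1 / (1 + 77.625 + 4.6774) = 1/83.302 = 0.01200

α₀ = 0.0120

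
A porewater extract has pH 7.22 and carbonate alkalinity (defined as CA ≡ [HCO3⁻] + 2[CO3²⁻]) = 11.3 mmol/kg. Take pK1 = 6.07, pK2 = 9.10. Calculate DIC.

CA = [HCO3⁻] + 2[CO3²⁻] = (α₁ + 2α₂)·DIC
At pH 7.22: [H⁺]/K1 = 10^-1.15 = 0.070795, K2/[H⁺] = 10^-1.88 = 0.013183
α₁ = 1/(1 + 0.070795 + 0.013183) = 1/1.0840 = 0.9225; α₂ = α₁·K2/[H⁺] = 0.01216
α₁ + 2α₂ = 0.9469
DIC = CA / (α₁ + 2α₂) = 11.3 / 0.9469 = 11.9 mmol/kg

DIC = 11.9 mmol/kg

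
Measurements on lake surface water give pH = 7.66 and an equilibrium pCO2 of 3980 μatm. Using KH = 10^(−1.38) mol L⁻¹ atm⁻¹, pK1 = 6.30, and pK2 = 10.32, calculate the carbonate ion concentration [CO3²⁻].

[CO2*] = KH · pCO2 = 10^(−1.38) × 3980×10^-6 = 1.659×10^-4 mol/L
α₀ = 1/(1 + K1/[H⁺] + K1K2/[H⁺]²) = 1/(1 + 10^+1.36 + 10^-1.30) = 0.04174
DIC = [CO2*]/α₀ = 1.659×10^-4 / 0.04174 = 3.975 mmol/L
[CO3²⁻] = α₂·DIC; α₂ = 0.002092, so [CO3²⁻] = 0.002092 × 3.975 = 0.00832 mmol/L = 8.32 μmol/L

[CO3²⁻] = 8.32 μmol/L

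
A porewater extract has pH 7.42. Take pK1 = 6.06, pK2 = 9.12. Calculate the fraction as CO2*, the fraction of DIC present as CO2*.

α₀ = 1 / (1 + K1/[H⁺] + K1K2/[H⁺]²) = 1 / (1 + 10^+1.36 + 10^-0.34)
   = 1 / (1 + 22.909 + 0.45709) = 1/24.366 = 0.04104

α₀ = 0.0410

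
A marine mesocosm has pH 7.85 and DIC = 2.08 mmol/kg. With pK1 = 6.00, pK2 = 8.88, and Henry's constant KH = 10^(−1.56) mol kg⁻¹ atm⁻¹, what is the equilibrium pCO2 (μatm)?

pCO2 = 963 μatm

α₀ = 1 / (1 + K1/[H⁺] + K1K2/[H⁺]²) = 1 / (1 + 10^+1.85 + 10^+0.82)
   = 1 / (1 + 70.795 + 6.6069) = 1/78.402 = 0.01275
[CO2*] = α₀ × DIC = 0.01275 × 2.08 = 0.02653 mmol/kg
pCO2 = [CO2*]/KH = 2.653×10^-5 / 2.754×10^-2 = 963 μatm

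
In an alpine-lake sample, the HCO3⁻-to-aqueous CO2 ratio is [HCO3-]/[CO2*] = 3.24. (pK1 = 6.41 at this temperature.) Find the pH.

From K1 = [H⁺][HCO3-]/[CO2*]:  pH = pK1 + log₁₀([HCO3-]/[CO2*])
log₁₀(3.24) = +0.511
pH = 6.41 + (+0.511) = 6.92

pH = 6.92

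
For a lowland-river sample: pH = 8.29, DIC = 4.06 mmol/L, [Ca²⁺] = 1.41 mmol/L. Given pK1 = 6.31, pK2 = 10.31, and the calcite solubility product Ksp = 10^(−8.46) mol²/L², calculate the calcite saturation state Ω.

Ω = 15.5

α₂ = 1 / (1 + [H⁺]/K2 + [H⁺]²/(K1K2)) = 1 / (1 + 10^+2.02 + 10^+0.04)
   = 1 / (1 + 104.71 + 1.0965) = 1/106.81 = 0.009362
[CO3²⁻] = α₂ × DIC = 0.009362 × 4.06 = 0.03801 mmol/L
Ksp = 10^(−8.46) = 3.467×10^-9
Ω = [Ca²⁺][CO3²⁻]/Ksp = (1.41×10^-3)(3.801×10^-5) / 3.467×10^-9 = 15.5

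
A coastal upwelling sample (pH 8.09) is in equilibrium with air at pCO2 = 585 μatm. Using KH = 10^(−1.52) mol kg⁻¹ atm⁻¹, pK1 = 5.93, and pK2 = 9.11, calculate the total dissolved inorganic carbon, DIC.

[CO2*] = KH · pCO2 = 10^(−1.52) × 585×10^-6 = 1.767×10^-5 mol/kg
α₀ = 1/(1 + K1/[H⁺] + K1K2/[H⁺]²) = 1/(1 + 10^+2.16 + 10^+1.14) = 0.006276
DIC = [CO2*]/α₀ = 1.767×10^-5 / 0.006276 = 2.82 mmol/kg

DIC = 2.82 mmol/kg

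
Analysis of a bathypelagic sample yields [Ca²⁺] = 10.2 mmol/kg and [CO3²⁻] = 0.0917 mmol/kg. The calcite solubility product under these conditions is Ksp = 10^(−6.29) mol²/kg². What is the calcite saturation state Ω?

Ksp = 10^(−6.29) = 5.129×10^-7
Ω = [Ca²⁺][CO3²⁻]/Ksp = (10.2×10^-3)(0.0917×10^-3) / 5.129×10^-7 = 1.82

Ω = 1.82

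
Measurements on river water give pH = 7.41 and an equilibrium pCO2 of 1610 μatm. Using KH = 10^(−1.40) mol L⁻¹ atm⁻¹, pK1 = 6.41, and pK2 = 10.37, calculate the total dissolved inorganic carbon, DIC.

[CO2*] = KH · pCO2 = 10^(−1.40) × 1610×10^-6 = 6.410×10^-5 mol/L
α₀ = 1/(1 + K1/[H⁺] + K1K2/[H⁺]²) = 1/(1 + 10^+1.00 + 10^-1.96) = 0.09082
DIC = [CO2*]/α₀ = 6.410×10^-5 / 0.09082 = 0.706 mmol/L

DIC = 0.706 mmol/L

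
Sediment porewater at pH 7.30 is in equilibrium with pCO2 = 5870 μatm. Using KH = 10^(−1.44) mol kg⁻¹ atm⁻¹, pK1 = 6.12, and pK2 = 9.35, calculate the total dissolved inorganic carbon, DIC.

DIC = 3.47 mmol/kg

[CO2*] = KH · pCO2 = 10^(−1.44) × 5870×10^-6 = 2.131×10^-4 mol/kg
α₀ = 1/(1 + K1/[H⁺] + K1K2/[H⁺]²) = 1/(1 + 10^+1.18 + 10^-0.87) = 0.06146
DIC = [CO2*]/α₀ = 2.131×10^-4 / 0.06146 = 3.47 mmol/kg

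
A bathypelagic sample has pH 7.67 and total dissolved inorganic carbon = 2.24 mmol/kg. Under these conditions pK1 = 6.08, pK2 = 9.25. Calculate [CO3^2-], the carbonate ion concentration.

α₂ = 1 / (1 + [H⁺]/K2 + [H⁺]²/(K1K2)) = 1 / (1 + 10^+1.58 + 10^-0.01)
   = 1 / (1 + 38.019 + 0.97724) = 1/39.996 = 0.02500
[CO3²⁻] = α₂ × DIC = 0.02500 × 2.24 = 0.0560 mmol/kg

[CO3²⁻] = 0.0560 mmol/kg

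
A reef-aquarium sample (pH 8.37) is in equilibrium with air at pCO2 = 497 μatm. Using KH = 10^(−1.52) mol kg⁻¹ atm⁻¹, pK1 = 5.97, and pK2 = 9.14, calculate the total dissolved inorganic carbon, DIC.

DIC = 4.43 mmol/kg

[CO2*] = KH · pCO2 = 10^(−1.52) × 497×10^-6 = 1.501×10^-5 mol/kg
α₀ = 1/(1 + K1/[H⁺] + K1K2/[H⁺]²) = 1/(1 + 10^+2.40 + 10^+1.63) = 0.003392
DIC = [CO2*]/α₀ = 1.501×10^-5 / 0.003392 = 4.43 mmol/kg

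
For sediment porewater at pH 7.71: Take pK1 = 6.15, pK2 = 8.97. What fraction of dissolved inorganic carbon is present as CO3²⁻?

α₂ = 1 / (1 + [H⁺]/K2 + [H⁺]²/(K1K2)) = 1 / (1 + 10^+1.26 + 10^-0.30)
   = 1 / (1 + 18.197 + 0.50119) = 1/19.698 = 0.05077

α₂ = 0.0508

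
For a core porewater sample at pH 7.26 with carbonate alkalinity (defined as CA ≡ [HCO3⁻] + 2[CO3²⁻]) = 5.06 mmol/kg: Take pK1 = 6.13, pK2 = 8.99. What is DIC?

DIC = 5.33 mmol/kg

CA = [HCO3⁻] + 2[CO3²⁻] = (α₁ + 2α₂)·DIC
At pH 7.26: [H⁺]/K1 = 10^-1.13 = 0.074131, K2/[H⁺] = 10^-1.73 = 0.018621
α₁ = 1/(1 + 0.074131 + 0.018621) = 1/1.0928 = 0.9151; α₂ = α₁·K2/[H⁺] = 0.01704
α₁ + 2α₂ = 0.9492
DIC = CA / (α₁ + 2α₂) = 5.06 / 0.9492 = 5.33 mmol/kg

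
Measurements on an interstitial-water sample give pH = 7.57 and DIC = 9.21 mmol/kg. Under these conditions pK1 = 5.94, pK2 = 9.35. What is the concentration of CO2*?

α₀ = 1 / (1 + K1/[H⁺] + K1K2/[H⁺]²) = 1 / (1 + 10^+1.63 + 10^-0.15)
   = 1 / (1 + 42.658 + 0.70795) = 1/44.366 = 0.02254
[CO2*] = α₀ × DIC = 0.02254 × 9.21 = 0.208 mmol/kg

[CO2*] = 0.208 mmol/kg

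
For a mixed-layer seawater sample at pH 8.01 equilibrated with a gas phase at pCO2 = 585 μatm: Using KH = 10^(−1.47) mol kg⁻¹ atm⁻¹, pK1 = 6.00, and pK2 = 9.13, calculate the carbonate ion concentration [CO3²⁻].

[CO3²⁻] = 0.154 mmol/kg

[CO2*] = KH · pCO2 = 10^(−1.47) × 585×10^-6 = 1.982×10^-5 mol/kg
α₀ = 1/(1 + K1/[H⁺] + K1K2/[H⁺]²) = 1/(1 + 10^+2.01 + 10^+0.89) = 0.009002
DIC = [CO2*]/α₀ = 1.982×10^-5 / 0.009002 = 2.202 mmol/kg
[CO3²⁻] = α₂·DIC; α₂ = 0.06987, so [CO3²⁻] = 0.06987 × 2.202 = 0.154 mmol/kg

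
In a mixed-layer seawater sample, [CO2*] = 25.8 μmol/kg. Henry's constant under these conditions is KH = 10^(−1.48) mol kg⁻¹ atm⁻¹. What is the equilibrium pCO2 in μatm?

KH = 10^(−1.48) = 3.311×10^-2 mol kg⁻¹ atm⁻¹
pCO2 = [CO2*]/KH = 25.8×10^-6 / 3.311×10^-2 = 7.79×10^-4 atm = 779 μatm

pCO2 = 779 μatm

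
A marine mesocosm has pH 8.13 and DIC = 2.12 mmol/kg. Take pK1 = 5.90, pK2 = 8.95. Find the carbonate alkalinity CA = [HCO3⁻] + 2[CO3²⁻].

CA = 2.39 mmol/kg

CA = [HCO3⁻] + 2[CO3²⁻] = (α₁ + 2α₂)·DIC
At pH 8.13: [H⁺]/K1 = 10^-2.23 = 0.0058884, K2/[H⁺] = 10^-0.82 = 0.15136
α₁ = 1/(1 + 0.0058884 + 0.15136) = 1/1.1572 = 0.8641; α₂ = α₁·K2/[H⁺] = 0.1308
α₁ + 2α₂ = 1.1257
CA = 1.1257 × 2.12 = 2.39 mmol/kg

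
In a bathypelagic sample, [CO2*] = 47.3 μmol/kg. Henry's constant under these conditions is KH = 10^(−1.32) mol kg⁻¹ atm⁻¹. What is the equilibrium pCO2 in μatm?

KH = 10^(−1.32) = 4.786×10^-2 mol kg⁻¹ atm⁻¹
pCO2 = [CO2*]/KH = 47.3×10^-6 / 4.786×10^-2 = 9.88×10^-4 atm = 988 μatm

pCO2 = 988 μatm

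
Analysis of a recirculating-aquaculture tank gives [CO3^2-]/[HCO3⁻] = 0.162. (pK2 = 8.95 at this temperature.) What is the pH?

From K2 = [H⁺][CO3^2-]/[HCO3⁻]:  pH = pK2 + log₁₀([CO3^2-]/[HCO3⁻])
log₁₀(0.162) = -0.790
pH = 8.95 + (-0.790) = 8.16

pH = 8.16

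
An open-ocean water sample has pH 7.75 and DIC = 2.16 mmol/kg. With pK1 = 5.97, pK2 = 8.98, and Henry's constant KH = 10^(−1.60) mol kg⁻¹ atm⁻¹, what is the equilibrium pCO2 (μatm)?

α₀ = 1 / (1 + K1/[H⁺] + K1K2/[H⁺]²) = 1 / (1 + 10^+1.78 + 10^+0.55)
   = 1 / (1 + 60.256 + 3.5481) = 1/64.804 = 0.01543
[CO2*] = α₀ × DIC = 0.01543 × 2.16 = 0.03333 mmol/kg
pCO2 = [CO2*]/KH = 3.333×10^-5 / 2.512×10^-2 = 1330 μatm

pCO2 = 1330 μatm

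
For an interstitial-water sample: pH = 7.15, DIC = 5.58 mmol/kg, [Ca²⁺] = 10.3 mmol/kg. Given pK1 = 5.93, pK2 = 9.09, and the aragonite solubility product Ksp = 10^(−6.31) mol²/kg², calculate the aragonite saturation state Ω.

Ω = 1.26

α₂ = 1 / (1 + [H⁺]/K2 + [H⁺]²/(K1K2)) = 1 / (1 + 10^+1.94 + 10^+0.72)
   = 1 / (1 + 87.096 + 5.2481) = 1/93.344 = 0.01071
[CO3²⁻] = α₂ × DIC = 0.01071 × 5.58 = 0.05978 mmol/kg
Ksp = 10^(−6.31) = 4.898×10^-7
Ω = [Ca²⁺][CO3²⁻]/Ksp = (10.3×10^-3)(5.978×10^-5) / 4.898×10^-7 = 1.26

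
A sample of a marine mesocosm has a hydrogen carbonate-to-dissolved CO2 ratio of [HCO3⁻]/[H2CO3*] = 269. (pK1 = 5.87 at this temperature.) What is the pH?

From K1 = [H⁺][HCO3⁻]/[H2CO3*]:  pH = pK1 + log₁₀([HCO3⁻]/[H2CO3*])
log₁₀(269) = +2.430
pH = 5.87 + (+2.430) = 8.30

pH = 8.30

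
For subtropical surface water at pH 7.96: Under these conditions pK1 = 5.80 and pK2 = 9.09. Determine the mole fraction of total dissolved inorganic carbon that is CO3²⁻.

α₂ = 1 / (1 + [H⁺]/K2 + [H⁺]²/(K1K2)) = 1 / (1 + 10^+1.13 + 10^-1.03)
   = 1 / (1 + 13.490 + 0.093325) = 1/14.583 = 0.06857

α₂ = 0.0686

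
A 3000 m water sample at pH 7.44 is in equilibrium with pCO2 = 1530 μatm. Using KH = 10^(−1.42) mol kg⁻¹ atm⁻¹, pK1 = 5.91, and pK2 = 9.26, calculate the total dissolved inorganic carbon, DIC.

DIC = 2.06 mmol/kg

[CO2*] = KH · pCO2 = 10^(−1.42) × 1530×10^-6 = 5.817×10^-5 mol/kg
α₀ = 1/(1 + K1/[H⁺] + K1K2/[H⁺]²) = 1/(1 + 10^+1.53 + 10^-0.29) = 0.02825
DIC = [CO2*]/α₀ = 5.817×10^-5 / 0.02825 = 2.06 mmol/kg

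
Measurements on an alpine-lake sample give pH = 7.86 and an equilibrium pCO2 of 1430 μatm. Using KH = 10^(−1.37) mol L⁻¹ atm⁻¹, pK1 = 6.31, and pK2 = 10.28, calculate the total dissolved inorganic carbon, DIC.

DIC = 2.23 mmol/L

[CO2*] = KH · pCO2 = 10^(−1.37) × 1430×10^-6 = 6.100×10^-5 mol/L
α₀ = 1/(1 + K1/[H⁺] + K1K2/[H⁺]²) = 1/(1 + 10^+1.55 + 10^-0.87) = 0.02731
DIC = [CO2*]/α₀ = 6.100×10^-5 / 0.02731 = 2.23 mmol/L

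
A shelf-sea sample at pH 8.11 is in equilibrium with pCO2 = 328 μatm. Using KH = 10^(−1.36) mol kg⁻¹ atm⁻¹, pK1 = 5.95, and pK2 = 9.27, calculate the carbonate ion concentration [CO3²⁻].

[CO3²⁻] = 0.143 mmol/kg

[CO2*] = KH · pCO2 = 10^(−1.36) × 328×10^-6 = 1.432×10^-5 mol/kg
α₀ = 1/(1 + K1/[H⁺] + K1K2/[H⁺]²) = 1/(1 + 10^+2.16 + 10^+1.00) = 0.006429
DIC = [CO2*]/α₀ = 1.432×10^-5 / 0.006429 = 2.227 mmol/kg
[CO3²⁻] = α₂·DIC; α₂ = 0.06429, so [CO3²⁻] = 0.06429 × 2.227 = 0.143 mmol/kg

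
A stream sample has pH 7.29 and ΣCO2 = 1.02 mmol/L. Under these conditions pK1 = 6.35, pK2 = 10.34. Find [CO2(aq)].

α₀ = 1 / (1 + K1/[H⁺] + K1K2/[H⁺]²) = 1 / (1 + 10^+0.94 + 10^-2.11)
   = 1 / (1 + 8.7096 + 0.0077625) = 1/9.7174 = 0.1029
[CO2*] = α₀ × DIC = 0.1029 × 1.02 = 0.105 mmol/L

[CO2*] = 0.105 mmol/L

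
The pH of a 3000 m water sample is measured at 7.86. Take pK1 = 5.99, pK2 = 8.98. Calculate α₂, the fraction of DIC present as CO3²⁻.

α₂ = 1 / (1 + [H⁺]/K2 + [H⁺]²/(K1K2)) = 1 / (1 + 10^+1.12 + 10^-0.75)
   = 1 / (1 + 13.183 + 0.17783) = 1/14.360 = 0.06964

α₂ = 0.0696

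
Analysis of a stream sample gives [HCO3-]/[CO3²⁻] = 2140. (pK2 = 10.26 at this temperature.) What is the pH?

From K2 = [H⁺][CO3²⁻]/[HCO3-]:  pH = pK2 − log₁₀([HCO3-]/[CO3²⁻])
log₁₀(2140) = +3.330
pH = 10.26 − (+3.330) = 6.93

pH = 6.93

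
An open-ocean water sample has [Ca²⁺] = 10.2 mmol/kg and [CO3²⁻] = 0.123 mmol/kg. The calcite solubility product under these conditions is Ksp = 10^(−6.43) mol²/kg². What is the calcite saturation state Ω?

Ksp = 10^(−6.43) = 3.715×10^-7
Ω = [Ca²⁺][CO3²⁻]/Ksp = (10.2×10^-3)(0.123×10^-3) / 3.715×10^-7 = 3.38

Ω = 3.38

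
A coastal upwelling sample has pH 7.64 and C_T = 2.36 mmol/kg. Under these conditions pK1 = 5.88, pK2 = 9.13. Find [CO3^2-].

[CO3²⁻] = 0.0727 mmol/kg

α₂ = 1 / (1 + [H⁺]/K2 + [H⁺]²/(K1K2)) = 1 / (1 + 10^+1.49 + 10^-0.27)
   = 1 / (1 + 30.903 + 0.53703) = 1/32.440 = 0.03083
[CO3²⁻] = α₂ × DIC = 0.03083 × 2.36 = 0.0727 mmol/kg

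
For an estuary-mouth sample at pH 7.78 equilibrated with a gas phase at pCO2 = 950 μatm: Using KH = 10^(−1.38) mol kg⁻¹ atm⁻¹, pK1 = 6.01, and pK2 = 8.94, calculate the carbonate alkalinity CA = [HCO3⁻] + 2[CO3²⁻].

[CO2*] = KH · pCO2 = 10^(−1.38) × 950×10^-6 = 3.960×10^-5 mol/kg
α₀ = 1/(1 + K1/[H⁺] + K1K2/[H⁺]²) = 1/(1 + 10^+1.77 + 10^+0.61) = 0.01564
DIC = [CO2*]/α₀ = 3.960×10^-5 / 0.01564 = 2.533 mmol/kg
CA = (α₁ + 2α₂)·DIC = (0.9207 + 2×0.06369) × 2.533 = 2.65 mmol/kg

CA = 2.65 mmol/kg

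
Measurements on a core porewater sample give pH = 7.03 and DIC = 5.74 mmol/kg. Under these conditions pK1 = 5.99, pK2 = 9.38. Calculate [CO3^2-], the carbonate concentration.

α₂ = 1 / (1 + [H⁺]/K2 + [H⁺]²/(K1K2)) = 1 / (1 + 10^+2.35 + 10^+1.31)
   = 1 / (1 + 223.87 + 20.417) = 1/245.29 = 0.004077
[CO3²⁻] = α₂ × DIC = 0.004077 × 5.74 = 0.0234 mmol/kg

[CO3²⁻] = 0.0234 mmol/kg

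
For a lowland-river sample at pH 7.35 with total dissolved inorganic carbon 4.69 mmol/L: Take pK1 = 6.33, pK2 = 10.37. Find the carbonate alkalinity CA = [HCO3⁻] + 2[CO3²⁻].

CA = 4.29 mmol/L

CA = [HCO3⁻] + 2[CO3²⁻] = (α₁ + 2α₂)·DIC
At pH 7.35: [H⁺]/K1 = 10^-1.02 = 0.095499, K2/[H⁺] = 10^-3.02 = 0.00095499
α₁ = 1/(1 + 0.095499 + 0.00095499) = 1/1.0965 = 0.9120; α₂ = α₁·K2/[H⁺] = 0.0008710
α₁ + 2α₂ = 0.9138
CA = 0.9138 × 4.69 = 4.29 mmol/L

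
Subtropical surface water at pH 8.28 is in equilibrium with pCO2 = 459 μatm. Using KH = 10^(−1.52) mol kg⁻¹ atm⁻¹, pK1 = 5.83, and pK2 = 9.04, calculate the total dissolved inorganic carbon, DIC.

DIC = 4.60 mmol/kg

[CO2*] = KH · pCO2 = 10^(−1.52) × 459×10^-6 = 1.386×10^-5 mol/kg
α₀ = 1/(1 + K1/[H⁺] + K1K2/[H⁺]²) = 1/(1 + 10^+2.45 + 10^+1.69) = 0.003014
DIC = [CO2*]/α₀ = 1.386×10^-5 / 0.003014 = 4.60 mmol/kg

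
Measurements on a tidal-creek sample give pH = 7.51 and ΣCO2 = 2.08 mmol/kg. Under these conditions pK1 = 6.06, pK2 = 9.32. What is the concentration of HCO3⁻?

α₁ = 1 / (1 + [H⁺]/K1 + K2/[H⁺]) = 1 / (1 + 10^-1.45 + 10^-1.81)
   = 1 / (1 + 0.035481 + 0.015488) = 1/1.0510 = 0.9515
[HCO3⁻] = α₁ × DIC = 0.9515 × 2.08 = 1.98 mmol/kg

[HCO3⁻] = 1.98 mmol/kg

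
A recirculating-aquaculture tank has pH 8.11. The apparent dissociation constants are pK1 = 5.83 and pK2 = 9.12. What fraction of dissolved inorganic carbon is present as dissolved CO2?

α₀ = 0.00476

α₀ = 1 / (1 + K1/[H⁺] + K1K2/[H⁺]²) = 1 / (1 + 10^+2.28 + 10^+1.27)
   = 1 / (1 + 190.55 + 18.621) = 1/210.17 = 0.004758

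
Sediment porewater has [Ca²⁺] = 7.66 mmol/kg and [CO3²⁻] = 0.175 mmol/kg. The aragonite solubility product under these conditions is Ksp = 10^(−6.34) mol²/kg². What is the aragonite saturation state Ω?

Ω = 2.93

Ksp = 10^(−6.34) = 4.571×10^-7
Ω = [Ca²⁺][CO3²⁻]/Ksp = (7.66×10^-3)(0.175×10^-3) / 4.571×10^-7 = 2.93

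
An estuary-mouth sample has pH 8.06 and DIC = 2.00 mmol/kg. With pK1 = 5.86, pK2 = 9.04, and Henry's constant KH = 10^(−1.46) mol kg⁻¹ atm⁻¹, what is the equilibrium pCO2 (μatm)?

pCO2 = 328 μatm

α₀ = 1 / (1 + K1/[H⁺] + K1K2/[H⁺]²) = 1 / (1 + 10^+2.20 + 10^+1.22)
   = 1 / (1 + 158.49 + 16.596) = 1/176.09 = 0.005679
[CO2*] = α₀ × DIC = 0.005679 × 2.00 = 0.01136 mmol/kg = 11.36 μmol/kg
pCO2 = [CO2*]/KH = 1.136×10^-5 / 3.467×10^-2 = 328 μatm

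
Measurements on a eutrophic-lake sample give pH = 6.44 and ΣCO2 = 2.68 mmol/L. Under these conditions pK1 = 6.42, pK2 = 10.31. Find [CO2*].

α₀ = 1 / (1 + K1/[H⁺] + K1K2/[H⁺]²) = 1 / (1 + 10^+0.02 + 10^-3.85)
   = 1 / (1 + 1.0471 + 0.00014125) = 1/2.0473 = 0.4885
[CO2*] = α₀ × DIC = 0.4885 × 2.68 = 1.31 mmol/L

[CO2*] = 1.31 mmol/L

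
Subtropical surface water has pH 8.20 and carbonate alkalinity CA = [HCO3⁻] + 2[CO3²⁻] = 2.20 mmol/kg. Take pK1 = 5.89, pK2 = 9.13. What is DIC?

DIC = 2.00 mmol/kg

CA = [HCO3⁻] + 2[CO3²⁻] = (α₁ + 2α₂)·DIC
At pH 8.20: [H⁺]/K1 = 10^-2.31 = 0.0048978, K2/[H⁺] = 10^-0.93 = 0.11749
α₁ = 1/(1 + 0.0048978 + 0.11749) = 1/1.1224 = 0.8910; α₂ = α₁·K2/[H⁺] = 0.1047
α₁ + 2α₂ = 1.1003
DIC = CA / (α₁ + 2α₂) = 2.20 / 1.1003 = 2.00 mmol/kg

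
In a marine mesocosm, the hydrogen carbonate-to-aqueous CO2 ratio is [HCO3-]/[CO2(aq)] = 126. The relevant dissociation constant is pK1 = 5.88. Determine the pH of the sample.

pH = 7.98

From K1 = [H⁺][HCO3-]/[CO2(aq)]:  pH = pK1 + log₁₀([HCO3-]/[CO2(aq)])
log₁₀(126) = +2.100
pH = 5.88 + (+2.100) = 7.98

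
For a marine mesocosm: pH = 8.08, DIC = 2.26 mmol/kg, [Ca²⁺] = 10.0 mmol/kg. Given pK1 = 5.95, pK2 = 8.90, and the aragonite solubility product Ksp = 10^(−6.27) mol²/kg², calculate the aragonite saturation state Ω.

Ω = 5.50

α₂ = 1 / (1 + [H⁺]/K2 + [H⁺]²/(K1K2)) = 1 / (1 + 10^+0.82 + 10^-1.31)
   = 1 / (1 + 6.6069 + 0.048978) = 1/7.6559 = 0.1306
[CO3²⁻] = α₂ × DIC = 0.1306 × 2.26 = 0.2952 mmol/kg
Ksp = 10^(−6.27) = 5.370×10^-7
Ω = [Ca²⁺][CO3²⁻]/Ksp = (10.0×10^-3)(2.952×10^-4) / 5.370×10^-7 = 5.50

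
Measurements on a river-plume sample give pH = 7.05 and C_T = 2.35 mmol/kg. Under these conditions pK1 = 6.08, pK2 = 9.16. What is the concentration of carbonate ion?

[CO3²⁻] = 16.4 μmol/kg

α₂ = 1 / (1 + [H⁺]/K2 + [H⁺]²/(K1K2)) = 1 / (1 + 10^+2.11 + 10^+1.14)
   = 1 / (1 + 128.82 + 13.804) = 1/143.63 = 0.006962
[CO3²⁻] = α₂ × DIC = 0.006962 × 2.35 = 0.0164 mmol/kg = 16.4 μmol/kg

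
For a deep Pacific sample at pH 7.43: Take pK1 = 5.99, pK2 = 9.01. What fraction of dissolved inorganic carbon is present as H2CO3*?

α₀ = 1 / (1 + K1/[H⁺] + K1K2/[H⁺]²) = 1 / (1 + 10^+1.44 + 10^-0.14)
   = 1 / (1 + 27.542 + 0.72444) = 1/29.267 = 0.03417

α₀ = 0.0342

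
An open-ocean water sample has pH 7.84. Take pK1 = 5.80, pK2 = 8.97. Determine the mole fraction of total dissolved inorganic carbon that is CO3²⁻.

α₂ = 0.0684

α₂ = 1 / (1 + [H⁺]/K2 + [H⁺]²/(K1K2)) = 1 / (1 + 10^+1.13 + 10^-0.91)
   = 1 / (1 + 13.490 + 0.12303) = 1/14.613 = 0.06843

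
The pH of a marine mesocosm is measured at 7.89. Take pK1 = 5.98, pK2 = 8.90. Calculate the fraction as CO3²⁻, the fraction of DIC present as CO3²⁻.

α₂ = 1 / (1 + [H⁺]/K2 + [H⁺]²/(K1K2)) = 1 / (1 + 10^+1.01 + 10^-0.90)
   = 1 / (1 + 10.233 + 0.12589) = 1/11.359 = 0.08804

α₂ = 0.0880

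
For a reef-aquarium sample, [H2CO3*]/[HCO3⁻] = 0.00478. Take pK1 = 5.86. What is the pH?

pH = 8.18

From K1 = [H⁺][HCO3⁻]/[H2CO3*]:  pH = pK1 − log₁₀([H2CO3*]/[HCO3⁻])
log₁₀(0.00478) = -2.321
pH = 5.86 − (-2.321) = 8.18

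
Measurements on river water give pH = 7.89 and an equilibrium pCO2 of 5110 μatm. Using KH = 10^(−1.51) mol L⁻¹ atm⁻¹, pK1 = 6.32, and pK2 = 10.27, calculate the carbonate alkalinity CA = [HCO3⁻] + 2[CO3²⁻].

[CO2*] = KH · pCO2 = 10^(−1.51) × 5110×10^-6 = 1.579×10^-4 mol/L
α₀ = 1/(1 + K1/[H⁺] + K1K2/[H⁺]²) = 1/(1 + 10^+1.57 + 10^-0.81) = 0.02610
DIC = [CO2*]/α₀ = 1.579×10^-4 / 0.02610 = 6.049 mmol/L
CA = (α₁ + 2α₂)·DIC = (0.9699 + 2×0.004043) × 6.049 = 5.92 mmol/L

CA = 5.92 mmol/L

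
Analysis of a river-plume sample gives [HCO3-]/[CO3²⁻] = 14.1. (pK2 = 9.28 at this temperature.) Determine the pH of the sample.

pH = 8.13

From K2 = [H⁺][CO3²⁻]/[HCO3-]:  pH = pK2 − log₁₀([HCO3-]/[CO3²⁻])
log₁₀(14.1) = +1.149
pH = 9.28 − (+1.149) = 8.13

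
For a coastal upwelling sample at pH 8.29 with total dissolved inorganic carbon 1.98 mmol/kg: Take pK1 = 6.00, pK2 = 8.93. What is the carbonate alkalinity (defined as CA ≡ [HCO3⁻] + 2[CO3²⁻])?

CA = [HCO3⁻] + 2[CO3²⁻] = (α₁ + 2α₂)·DIC
At pH 8.29: [H⁺]/K1 = 10^-2.29 = 0.0051286, K2/[H⁺] = 10^-0.64 = 0.22909
α₁ = 1/(1 + 0.0051286 + 0.22909) = 1/1.2342 = 0.8102; α₂ = α₁·K2/[H⁺] = 0.1856
α₁ + 2α₂ = 1.1815
CA = 1.1815 × 1.98 = 2.34 mmol/kg

CA = 2.34 mmol/kg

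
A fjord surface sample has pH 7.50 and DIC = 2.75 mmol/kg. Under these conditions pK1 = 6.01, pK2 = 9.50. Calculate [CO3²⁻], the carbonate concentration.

[CO3²⁻] = 0.0264 mmol/kg

α₂ = 1 / (1 + [H⁺]/K2 + [H⁺]²/(K1K2)) = 1 / (1 + 10^+2.00 + 10^+0.51)
   = 1 / (1 + 100.00 + 3.2359) = 1/104.24 = 0.009594
[CO3²⁻] = α₂ × DIC = 0.009594 × 2.75 = 0.0264 mmol/kg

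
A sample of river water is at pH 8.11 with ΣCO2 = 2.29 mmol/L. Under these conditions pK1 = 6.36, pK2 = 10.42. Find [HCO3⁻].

[HCO3⁻] = 2.24 mmol/L

α₁ = 1 / (1 + [H⁺]/K1 + K2/[H⁺]) = 1 / (1 + 10^-1.75 + 10^-2.31)
   = 1 / (1 + 0.017783 + 0.0048978) = 1/1.0227 = 0.9778
[HCO3⁻] = α₁ × DIC = 0.9778 × 2.29 = 2.24 mmol/L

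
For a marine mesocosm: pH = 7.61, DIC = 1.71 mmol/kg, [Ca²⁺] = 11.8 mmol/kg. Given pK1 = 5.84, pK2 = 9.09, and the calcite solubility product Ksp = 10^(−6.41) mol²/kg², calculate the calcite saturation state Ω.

Ω = 1.64

α₂ = 1 / (1 + [H⁺]/K2 + [H⁺]²/(K1K2)) = 1 / (1 + 10^+1.48 + 10^-0.29)
   = 1 / (1 + 30.200 + 0.51286) = 1/31.712 = 0.03153
[CO3²⁻] = α₂ × DIC = 0.03153 × 1.71 = 0.05392 mmol/kg
Ksp = 10^(−6.41) = 3.890×10^-7
Ω = [Ca²⁺][CO3²⁻]/Ksp = (11.8×10^-3)(5.392×10^-5) / 3.890×10^-7 = 1.64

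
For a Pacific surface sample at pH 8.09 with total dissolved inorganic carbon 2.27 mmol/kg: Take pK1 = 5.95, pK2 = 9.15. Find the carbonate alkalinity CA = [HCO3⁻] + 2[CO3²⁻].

CA = 2.44 mmol/kg

CA = [HCO3⁻] + 2[CO3²⁻] = (α₁ + 2α₂)·DIC
At pH 8.09: [H⁺]/K1 = 10^-2.14 = 0.0072444, K2/[H⁺] = 10^-1.06 = 0.087096
α₁ = 1/(1 + 0.0072444 + 0.087096) = 1/1.0943 = 0.9138; α₂ = α₁·K2/[H⁺] = 0.07959
α₁ + 2α₂ = 1.0730
CA = 1.0730 × 2.27 = 2.44 mmol/kg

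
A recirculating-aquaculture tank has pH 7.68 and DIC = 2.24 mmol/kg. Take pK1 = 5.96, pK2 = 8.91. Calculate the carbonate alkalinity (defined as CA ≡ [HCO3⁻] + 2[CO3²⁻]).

CA = [HCO3⁻] + 2[CO3²⁻] = (α₁ + 2α₂)·DIC
At pH 7.68: [H⁺]/K1 = 10^-1.72 = 0.019055, K2/[H⁺] = 10^-1.23 = 0.058884
α₁ = 1/(1 + 0.019055 + 0.058884) = 1/1.0779 = 0.9277; α₂ = α₁·K2/[H⁺] = 0.05463
α₁ + 2α₂ = 1.0369
CA = 1.0369 × 2.24 = 2.32 mmol/kg

CA = 2.32 mmol/kg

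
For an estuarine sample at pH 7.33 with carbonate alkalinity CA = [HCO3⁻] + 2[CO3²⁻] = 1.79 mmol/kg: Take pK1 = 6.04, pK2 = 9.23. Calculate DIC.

CA = [HCO3⁻] + 2[CO3²⁻] = (α₁ + 2α₂)·DIC
At pH 7.33: [H⁺]/K1 = 10^-1.29 = 0.051286, K2/[H⁺] = 10^-1.90 = 0.012589
α₁ = 1/(1 + 0.051286 + 0.012589) = 1/1.0639 = 0.9400; α₂ = α₁·K2/[H⁺] = 0.01183
α₁ + 2α₂ = 0.9636
DIC = CA / (α₁ + 2α₂) = 1.79 / 0.9636 = 1.86 mmol/kg

DIC = 1.86 mmol/kg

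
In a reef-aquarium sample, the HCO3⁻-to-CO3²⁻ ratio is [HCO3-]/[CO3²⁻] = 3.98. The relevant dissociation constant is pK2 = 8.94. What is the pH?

pH = 8.34

From K2 = [H⁺][CO3²⁻]/[HCO3-]:  pH = pK2 − log₁₀([HCO3-]/[CO3²⁻])
log₁₀(3.98) = +0.600
pH = 8.94 − (+0.600) = 8.34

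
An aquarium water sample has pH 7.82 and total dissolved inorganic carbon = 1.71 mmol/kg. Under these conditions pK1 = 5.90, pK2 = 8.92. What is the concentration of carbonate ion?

[CO3²⁻] = 0.124 mmol/kg

α₂ = 1 / (1 + [H⁺]/K2 + [H⁺]²/(K1K2)) = 1 / (1 + 10^+1.10 + 10^-0.82)
   = 1 / (1 + 12.589 + 0.15136) = 1/13.741 = 0.07278
[CO3²⁻] = α₂ × DIC = 0.07278 × 1.71 = 0.124 mmol/kg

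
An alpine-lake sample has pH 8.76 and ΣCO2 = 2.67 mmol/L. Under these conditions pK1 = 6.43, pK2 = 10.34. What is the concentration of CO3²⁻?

[CO3²⁻] = 0.0681 mmol/L

α₂ = 1 / (1 + [H⁺]/K2 + [H⁺]²/(K1K2)) = 1 / (1 + 10^+1.58 + 10^-0.75)
   = 1 / (1 + 38.019 + 0.17783) = 1/39.197 = 0.02551
[CO3²⁻] = α₂ × DIC = 0.02551 × 2.67 = 0.0681 mmol/L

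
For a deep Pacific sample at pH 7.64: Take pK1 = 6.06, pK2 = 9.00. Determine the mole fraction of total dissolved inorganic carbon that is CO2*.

α₀ = 0.0246

α₀ = 1 / (1 + K1/[H⁺] + K1K2/[H⁺]²) = 1 / (1 + 10^+1.58 + 10^+0.22)
   = 1 / (1 + 38.019 + 1.6596) = 1/40.679 = 0.02458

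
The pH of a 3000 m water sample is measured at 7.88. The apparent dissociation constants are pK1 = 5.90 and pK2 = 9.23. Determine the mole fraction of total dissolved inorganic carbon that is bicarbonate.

α₁ = 1 / (1 + [H⁺]/K1 + K2/[H⁺]) = 1 / (1 + 10^-1.98 + 10^-1.35)
   = 1 / (1 + 0.010471 + 0.044668) = 1/1.0551 = 0.9477

α₁ = 0.948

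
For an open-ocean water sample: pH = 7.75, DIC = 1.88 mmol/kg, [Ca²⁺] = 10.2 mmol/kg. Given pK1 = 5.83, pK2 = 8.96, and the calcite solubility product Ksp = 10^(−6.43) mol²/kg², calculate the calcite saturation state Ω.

Ω = 2.96

α₂ = 1 / (1 + [H⁺]/K2 + [H⁺]²/(K1K2)) = 1 / (1 + 10^+1.21 + 10^-0.71)
   = 1 / (1 + 16.218 + 0.19498) = 1/17.413 = 0.05743
[CO3²⁻] = α₂ × DIC = 0.05743 × 1.88 = 0.1080 mmol/kg
Ksp = 10^(−6.43) = 3.715×10^-7
Ω = [Ca²⁺][CO3²⁻]/Ksp = (10.2×10^-3)(1.080×10^-4) / 3.715×10^-7 = 2.96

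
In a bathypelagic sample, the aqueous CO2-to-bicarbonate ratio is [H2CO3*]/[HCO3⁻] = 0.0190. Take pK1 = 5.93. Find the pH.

pH = 7.65

From K1 = [H⁺][HCO3⁻]/[H2CO3*]:  pH = pK1 − log₁₀([H2CO3*]/[HCO3⁻])
log₁₀(0.0190) = -1.721
pH = 5.93 − (-1.721) = 7.65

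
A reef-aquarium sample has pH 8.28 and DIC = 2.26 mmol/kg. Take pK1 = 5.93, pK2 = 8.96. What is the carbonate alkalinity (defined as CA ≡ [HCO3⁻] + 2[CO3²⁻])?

CA = [HCO3⁻] + 2[CO3²⁻] = (α₁ + 2α₂)·DIC
At pH 8.28: [H⁺]/K1 = 10^-2.35 = 0.0044668, K2/[H⁺] = 10^-0.68 = 0.20893
α₁ = 1/(1 + 0.0044668 + 0.20893) = 1/1.2134 = 0.8241; α₂ = α₁·K2/[H⁺] = 0.1722
α₁ + 2α₂ = 1.1685
CA = 1.1685 × 2.26 = 2.64 mmol/kg

CA = 2.64 mmol/kg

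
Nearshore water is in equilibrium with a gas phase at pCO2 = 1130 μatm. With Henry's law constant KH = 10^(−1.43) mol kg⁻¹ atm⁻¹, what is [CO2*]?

[CO2*] = 42.0 μmol/kg

KH = 10^(−1.43) = 3.715×10^-2 mol kg⁻¹ atm⁻¹
[CO2*] = KH · pCO2 = 3.715×10^-2 × 1130×10^-6 atm = 4.20×10^-5 mol/kg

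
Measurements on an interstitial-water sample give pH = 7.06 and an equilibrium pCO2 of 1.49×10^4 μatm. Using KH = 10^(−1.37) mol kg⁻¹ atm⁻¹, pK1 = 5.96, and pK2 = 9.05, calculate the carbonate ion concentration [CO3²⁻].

[CO3²⁻] = 0.0819 mmol/kg

[CO2*] = KH · pCO2 = 10^(−1.37) × 1.49×10^4×10^-6 = 6.356×10^-4 mol/kg
α₀ = 1/(1 + K1/[H⁺] + K1K2/[H⁺]²) = 1/(1 + 10^+1.10 + 10^-0.89) = 0.07290
DIC = [CO2*]/α₀ = 6.356×10^-4 / 0.07290 = 8.719 mmol/kg
[CO3²⁻] = α₂·DIC; α₂ = 0.009391, so [CO3²⁻] = 0.009391 × 8.719 = 0.0819 mmol/kg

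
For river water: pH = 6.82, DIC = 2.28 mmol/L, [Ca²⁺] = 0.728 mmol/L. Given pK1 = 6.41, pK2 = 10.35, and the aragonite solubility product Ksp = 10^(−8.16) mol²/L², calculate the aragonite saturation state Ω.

Ω = 0.0510

α₂ = 1 / (1 + [H⁺]/K2 + [H⁺]²/(K1K2)) = 1 / (1 + 10^+3.53 + 10^+3.12)
   = 1 / (1 + 3388.4 + 1318.3) = 1/4707.7 = 0.0002124
[CO3²⁻] = α₂ × DIC = 0.0002124 × 2.28 = 0.0004843 mmol/L = 0.4843 μmol/L
Ksp = 10^(−8.16) = 6.918×10^-9
Ω = [Ca²⁺][CO3²⁻]/Ksp = (0.728×10^-3)(4.843×10^-7) / 6.918×10^-9 = 0.0510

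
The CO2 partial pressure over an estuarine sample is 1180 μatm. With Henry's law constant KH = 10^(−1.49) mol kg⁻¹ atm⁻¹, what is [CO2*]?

[CO2*] = 38.2 μmol/kg

KH = 10^(−1.49) = 3.236×10^-2 mol kg⁻¹ atm⁻¹
[CO2*] = KH · pCO2 = 3.236×10^-2 × 1180×10^-6 atm = 3.82×10^-5 mol/kg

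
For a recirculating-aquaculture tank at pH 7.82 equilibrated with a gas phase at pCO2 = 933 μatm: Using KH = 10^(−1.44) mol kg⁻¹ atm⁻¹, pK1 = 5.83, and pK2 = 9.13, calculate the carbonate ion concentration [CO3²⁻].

[CO2*] = KH · pCO2 = 10^(−1.44) × 933×10^-6 = 3.388×10^-5 mol/kg
α₀ = 1/(1 + K1/[H⁺] + K1K2/[H⁺]²) = 1/(1 + 10^+1.99 + 10^+0.68) = 0.009661
DIC = [CO2*]/α₀ = 3.388×10^-5 / 0.009661 = 3.506 mmol/kg
[CO3²⁻] = α₂·DIC; α₂ = 0.04624, so [CO3²⁻] = 0.04624 × 3.506 = 0.162 mmol/kg

[CO3²⁻] = 0.162 mmol/kg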